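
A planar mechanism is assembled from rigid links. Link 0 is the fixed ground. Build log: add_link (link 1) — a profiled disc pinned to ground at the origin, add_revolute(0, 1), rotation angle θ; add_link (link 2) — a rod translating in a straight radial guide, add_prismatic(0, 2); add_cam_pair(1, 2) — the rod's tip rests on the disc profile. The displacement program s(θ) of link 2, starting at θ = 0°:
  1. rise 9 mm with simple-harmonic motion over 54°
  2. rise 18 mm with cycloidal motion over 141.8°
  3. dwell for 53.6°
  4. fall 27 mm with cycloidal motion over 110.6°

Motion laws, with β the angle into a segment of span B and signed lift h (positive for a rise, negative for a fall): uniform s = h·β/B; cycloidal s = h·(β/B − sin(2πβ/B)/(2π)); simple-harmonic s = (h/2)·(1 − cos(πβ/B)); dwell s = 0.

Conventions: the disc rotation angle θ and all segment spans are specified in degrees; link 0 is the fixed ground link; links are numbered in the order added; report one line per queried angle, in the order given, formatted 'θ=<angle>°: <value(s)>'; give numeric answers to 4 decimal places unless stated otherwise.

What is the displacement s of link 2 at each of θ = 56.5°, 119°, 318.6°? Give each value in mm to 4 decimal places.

seg 1 [0°–54°] simple-harmonic, h=9: full span → s += 9 → s = 9.0000
seg 2 [54°–195.8°] cycloidal, h=18: θ=56.5° here. β=2.5, B=141.8. 18·(0.0176 − sin(2π·0.0176)/(2π)) = 0.0006 → s = 9.0006
seg 2 [54°–195.8°] cycloidal, h=18: θ=119° here. β=65, B=141.8. 18·(0.4584 − sin(2π·0.4584)/(2π)) = 7.5106 → s = 16.5106
seg 2 [54°–195.8°] cycloidal, h=18: full span → s += 18 → s = 27.0000
seg 3 [195.8°–249.4°] dwell: s stays 27.0000
seg 4 [249.4°–360°] cycloidal, h=-27: θ=318.6° here. β=69.2, B=110.6. -27·(0.6257 − sin(2π·0.6257)/(2π)) = -19.9448 → s = 7.0552

θ=56.5°: 9.0006
θ=119°: 16.5106
θ=318.6°: 7.0552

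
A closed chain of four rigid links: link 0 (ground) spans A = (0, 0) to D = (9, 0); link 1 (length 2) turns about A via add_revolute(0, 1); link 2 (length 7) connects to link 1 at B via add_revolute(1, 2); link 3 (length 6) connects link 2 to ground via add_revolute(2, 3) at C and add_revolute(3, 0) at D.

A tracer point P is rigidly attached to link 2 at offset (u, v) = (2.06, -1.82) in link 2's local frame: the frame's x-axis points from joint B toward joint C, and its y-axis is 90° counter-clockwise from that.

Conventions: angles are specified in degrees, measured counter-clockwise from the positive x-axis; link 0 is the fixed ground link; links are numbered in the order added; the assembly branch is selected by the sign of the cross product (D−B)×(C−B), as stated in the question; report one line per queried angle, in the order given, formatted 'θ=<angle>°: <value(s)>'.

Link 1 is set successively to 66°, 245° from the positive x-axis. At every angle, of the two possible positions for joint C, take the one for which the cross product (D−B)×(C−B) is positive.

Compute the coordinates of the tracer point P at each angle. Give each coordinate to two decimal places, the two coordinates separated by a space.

A=(0,0), D=(9.00,0)
θ=66°: B = A + 2.00·(cos66°, sin66°) = (0.8135, 1.8271)
θ=66°: |BD| = 8.3879
θ=66°: circle(B,7.00) ∩ circle(D,6.00): a=4.9689, h=4.9305
θ=66°:   candidates: C₊=(6.7370,5.5569) cross=41.357; C₋=(4.5891,-4.0674) cross=-41.357
θ=66°:   branch + wants cross > 0 → take C=(6.7370,5.5569) (cross=41.357)
θ=66°: ex = (C−B)/|BC| = (0.8462,0.5328); ey = (-0.5328,0.8462)
θ=66°: P = B + 2.06·ex + -1.82·ey = (3.5264,1.3846)
θ=245°: B = A + 2.00·(cos245°, sin245°) = (-0.8452, -1.8126)
θ=245°: |BD| = 10.0107
θ=245°: circle(B,7.00) ∩ circle(D,6.00): a=5.6547, h=4.1261
θ=245°:   candidates: C₊=(3.9688,3.2692) cross=41.305; C₋=(5.4631,-4.8467) cross=-41.305
θ=245°:   branch + wants cross > 0 → take C=(3.9688,3.2692) (cross=41.305)
θ=245°: ex = (C−B)/|BC| = (0.6877,0.7260); ey = (-0.7260,0.6877)
θ=245°: P = B + 2.06·ex + -1.82·ey = (1.8927,-1.5688)

θ=66°: 3.53 1.38
θ=245°: 1.89 -1.57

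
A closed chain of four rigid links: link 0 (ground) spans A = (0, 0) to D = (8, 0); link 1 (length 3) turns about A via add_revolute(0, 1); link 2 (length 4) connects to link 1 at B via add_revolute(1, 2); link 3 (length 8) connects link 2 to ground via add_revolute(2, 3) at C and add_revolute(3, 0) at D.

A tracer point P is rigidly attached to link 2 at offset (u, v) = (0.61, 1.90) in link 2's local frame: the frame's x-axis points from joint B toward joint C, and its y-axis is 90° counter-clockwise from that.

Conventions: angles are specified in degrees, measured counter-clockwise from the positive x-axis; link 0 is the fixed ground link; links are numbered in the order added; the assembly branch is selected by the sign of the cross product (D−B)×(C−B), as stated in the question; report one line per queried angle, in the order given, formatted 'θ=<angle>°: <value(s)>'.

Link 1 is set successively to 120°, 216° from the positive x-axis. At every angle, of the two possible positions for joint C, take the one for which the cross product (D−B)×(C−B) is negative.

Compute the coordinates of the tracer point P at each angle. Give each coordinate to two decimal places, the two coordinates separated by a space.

A=(0,0), D=(8.00,0)
θ=120°: B = A + 3.00·(cos120°, sin120°) = (-1.5000, 2.5981)
θ=120°: |BD| = 9.8489
θ=120°: circle(B,4.00) ∩ circle(D,8.00): a=2.4876, h=3.1324
θ=120°:   candidates: C₊=(1.7258,4.9633) cross=30.850; C₋=(0.0732,-1.0796) cross=-30.850
θ=120°:   branch - wants cross < 0 → take C=(0.0732,-1.0796) (cross=-30.850)
θ=120°: ex = (C−B)/|BC| = (0.3933,-0.9194); ey = (0.9194,0.3933)
θ=120°: P = B + 0.61·ex + 1.90·ey = (0.4868,2.7845)
θ=216°: B = A + 3.00·(cos216°, sin216°) = (-2.4271, -1.7634)
θ=216°: |BD| = 10.5751
θ=216°: circle(B,4.00) ∩ circle(D,8.00): a=3.0181, h=2.6251
θ=216°:   candidates: C₊=(0.1110,1.3283) cross=27.761; C₋=(0.9865,-3.8485) cross=-27.761
θ=216°:   branch - wants cross < 0 → take C=(0.9865,-3.8485) (cross=-27.761)
θ=216°: ex = (C−B)/|BC| = (0.8534,-0.5213); ey = (0.5213,0.8534)
θ=216°: P = B + 0.61·ex + 1.90·ey = (-0.9161,-0.4599)

θ=120°: 0.49 2.78
θ=216°: -0.92 -0.46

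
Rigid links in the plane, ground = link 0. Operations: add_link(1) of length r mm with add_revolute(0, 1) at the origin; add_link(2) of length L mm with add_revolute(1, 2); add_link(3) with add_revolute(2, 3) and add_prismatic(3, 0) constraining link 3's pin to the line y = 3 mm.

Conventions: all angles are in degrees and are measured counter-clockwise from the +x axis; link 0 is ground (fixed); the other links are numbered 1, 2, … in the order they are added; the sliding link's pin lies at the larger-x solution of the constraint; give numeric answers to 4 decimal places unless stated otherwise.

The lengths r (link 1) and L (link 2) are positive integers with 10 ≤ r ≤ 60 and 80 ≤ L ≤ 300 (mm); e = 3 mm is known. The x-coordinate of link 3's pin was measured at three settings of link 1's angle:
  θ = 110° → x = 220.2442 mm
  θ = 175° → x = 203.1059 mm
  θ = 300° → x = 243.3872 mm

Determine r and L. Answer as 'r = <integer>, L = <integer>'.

constraint per measurement: (x − r cos θ)² + (r sin θ − e)² = L²
subtracting the θ₁ and θ₂ equations cancels the r² and L² terms:
r = (x₁² − x₂²) / (2[(x₁cos θ₁ + e sin θ₁) − (x₂cos θ₂ + e sin θ₂)]) = 28.0000 → r = 28
L² = (x₁ − r cos θ₁)² + (r sin θ₁ − e)² = 53361.0046 → L = 231.0000 → L = 231
check at θ₃=300°: x = 243.3872 (printed 243.3872) ✓

r = 28, L = 231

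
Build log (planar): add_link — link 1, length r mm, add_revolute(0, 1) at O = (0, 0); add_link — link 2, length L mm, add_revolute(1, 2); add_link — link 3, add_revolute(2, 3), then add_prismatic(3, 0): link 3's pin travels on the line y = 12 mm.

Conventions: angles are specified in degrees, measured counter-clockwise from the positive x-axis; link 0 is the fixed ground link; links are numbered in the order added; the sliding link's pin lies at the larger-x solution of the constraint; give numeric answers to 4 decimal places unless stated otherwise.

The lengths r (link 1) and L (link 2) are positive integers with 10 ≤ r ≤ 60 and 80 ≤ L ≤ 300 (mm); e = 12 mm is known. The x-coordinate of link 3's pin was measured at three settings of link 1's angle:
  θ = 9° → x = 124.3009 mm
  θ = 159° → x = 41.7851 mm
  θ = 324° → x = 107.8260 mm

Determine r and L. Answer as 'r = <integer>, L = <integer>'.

constraint per measurement: (x − r cos θ)² + (r sin θ − e)² = L²
subtracting the θ₁ and θ₂ equations cancels the r² and L² terms:
r = (x₁² − x₂²) / (2[(x₁cos θ₁ + e sin θ₁) − (x₂cos θ₂ + e sin θ₂)]) = 43.0000 → r = 43
L² = (x₁ − r cos θ₁)² + (r sin θ₁ − e)² = 6724.0061 → L = 82.0000 → L = 82
check at θ₃=324°: x = 107.8260 (printed 107.8260) ✓

r = 43, L = 82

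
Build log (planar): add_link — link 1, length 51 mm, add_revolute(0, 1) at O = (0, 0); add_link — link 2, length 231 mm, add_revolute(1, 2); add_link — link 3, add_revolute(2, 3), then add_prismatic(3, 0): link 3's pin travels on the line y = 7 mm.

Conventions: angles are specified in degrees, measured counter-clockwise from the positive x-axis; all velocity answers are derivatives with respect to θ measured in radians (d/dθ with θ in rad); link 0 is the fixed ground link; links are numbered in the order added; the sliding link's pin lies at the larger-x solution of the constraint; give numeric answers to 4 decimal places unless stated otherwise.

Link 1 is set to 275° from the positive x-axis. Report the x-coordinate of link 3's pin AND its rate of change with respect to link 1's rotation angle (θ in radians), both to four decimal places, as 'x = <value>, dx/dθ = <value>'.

geometry: r = 51 mm, L = 231 mm, e = 7 mm
crank pin P = (r cos θ, r sin θ) = (4.444943, -50.805930)
h = r sin θ − e = -50.805930 − 7 = -57.805930
x = r cos θ + √(L² − h²) = 4.444943 + 223.650340 = 228.095283
dx/dθ = −r sin θ − h·r cos θ/√(L² − h²) (θ in radians; h = -57.805930) = 51.954795

x = 228.0953, dx/dθ = 51.9548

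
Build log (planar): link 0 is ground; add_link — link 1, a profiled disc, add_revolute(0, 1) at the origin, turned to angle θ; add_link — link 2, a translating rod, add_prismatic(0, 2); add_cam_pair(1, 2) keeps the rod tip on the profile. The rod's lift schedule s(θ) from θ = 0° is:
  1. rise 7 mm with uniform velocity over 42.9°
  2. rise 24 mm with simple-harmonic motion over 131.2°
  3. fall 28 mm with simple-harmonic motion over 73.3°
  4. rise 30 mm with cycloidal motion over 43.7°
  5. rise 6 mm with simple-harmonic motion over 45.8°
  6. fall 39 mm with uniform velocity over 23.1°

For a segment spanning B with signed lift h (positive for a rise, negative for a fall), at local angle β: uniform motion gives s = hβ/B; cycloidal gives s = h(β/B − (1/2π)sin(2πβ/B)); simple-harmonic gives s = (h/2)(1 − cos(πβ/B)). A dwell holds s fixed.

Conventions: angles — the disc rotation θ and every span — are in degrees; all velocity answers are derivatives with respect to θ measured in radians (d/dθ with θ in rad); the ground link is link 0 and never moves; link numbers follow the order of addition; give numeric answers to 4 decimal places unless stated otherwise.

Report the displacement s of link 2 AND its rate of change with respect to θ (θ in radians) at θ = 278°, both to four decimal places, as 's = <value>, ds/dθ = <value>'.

seg 1 [0°–42.9°] uniform, h=7: full span → s += 7 → s = 7.0000
seg 2 [42.9°–174.1°] simple-harmonic, h=24: full span → s += 24 → s = 31.0000
seg 3 [174.1°–247.4°] simple-harmonic, h=-28: full span → s += -28 → s = 3.0000
seg 4 [247.4°–291.1°] cycloidal, h=30: θ=278° here. β=30.6, B=43.7. 30·(0.7002 − sin(2π·0.7002)/(2π)) = 25.5499 → s = 28.5499
velocity in seg [247.4°–291.1°] (cycloidal), θ in radians: β = 30.6° = 0.5341 rad, B = 43.7° = 0.7627 rad; ds/dθ = (h/B)(1 − cos(2πβ/B)) = (30/0.7627)(1 − cos(2π·0.7002)) = 51.434405 mm/rad

s = 28.5499, ds/dθ = 51.4344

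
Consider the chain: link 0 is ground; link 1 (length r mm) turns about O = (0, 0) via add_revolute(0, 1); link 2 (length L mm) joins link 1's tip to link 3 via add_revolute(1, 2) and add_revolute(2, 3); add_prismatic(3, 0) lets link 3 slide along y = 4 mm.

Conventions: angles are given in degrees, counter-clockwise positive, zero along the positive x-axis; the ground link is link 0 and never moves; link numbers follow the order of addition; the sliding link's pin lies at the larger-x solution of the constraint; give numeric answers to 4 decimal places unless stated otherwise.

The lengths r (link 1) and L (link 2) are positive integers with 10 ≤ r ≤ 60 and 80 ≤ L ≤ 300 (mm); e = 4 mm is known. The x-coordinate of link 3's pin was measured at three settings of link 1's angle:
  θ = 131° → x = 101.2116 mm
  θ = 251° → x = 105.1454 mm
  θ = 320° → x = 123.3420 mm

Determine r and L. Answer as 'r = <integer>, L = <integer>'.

constraint per measurement: (x − r cos θ)² + (r sin θ − e)² = L²
subtracting the θ₁ and θ₂ equations cancels the r² and L² terms:
r = (x₁² − x₂²) / (2[(x₁cos θ₁ + e sin θ₁) − (x₂cos θ₂ + e sin θ₂)]) = 15.9999 → r = 16
L² = (x₁ − r cos θ₁)² + (r sin θ₁ − e)² = 12544.0102 → L = 112.0000 → L = 112
check at θ₃=320°: x = 123.3420 (printed 123.3420) ✓

r = 16, L = 112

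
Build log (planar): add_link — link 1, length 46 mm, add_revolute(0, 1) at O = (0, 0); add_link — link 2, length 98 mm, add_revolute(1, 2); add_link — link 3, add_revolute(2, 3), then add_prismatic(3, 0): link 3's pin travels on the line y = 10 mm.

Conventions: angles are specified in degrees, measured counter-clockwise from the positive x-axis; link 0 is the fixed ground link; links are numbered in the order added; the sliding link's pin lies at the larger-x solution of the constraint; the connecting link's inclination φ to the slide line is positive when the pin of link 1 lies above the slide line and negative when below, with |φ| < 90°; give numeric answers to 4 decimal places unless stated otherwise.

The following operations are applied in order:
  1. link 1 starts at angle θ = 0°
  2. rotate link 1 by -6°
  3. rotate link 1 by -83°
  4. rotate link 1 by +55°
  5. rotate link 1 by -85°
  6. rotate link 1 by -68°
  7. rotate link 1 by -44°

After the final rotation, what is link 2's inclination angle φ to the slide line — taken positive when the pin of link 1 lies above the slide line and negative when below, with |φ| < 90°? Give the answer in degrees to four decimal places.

geometry: r = 46 mm, L = 98 mm, e = 10 mm; θ starts at 0°
rotate link 1 by -6°: θ ← 0° -6° = -6°
rotate link 1 by -83°: θ ← -6° -83° = -89°
rotate link 1 by +55°: θ ← -89° +55° = -34°
rotate link 1 by -85°: θ ← -34° -85° = -119°
rotate link 1 by -68°: θ ← -119° -68° = -187°
rotate link 1 by -44°: θ ← -187° -44° = -231°
h = r sin θ − e = 35.748714 − 10 = 25.748714
sin φ = h / L = 25.748714 / 98 = 0.26274198
φ = arcsin(0.26274198) = 15.232824°

15.2328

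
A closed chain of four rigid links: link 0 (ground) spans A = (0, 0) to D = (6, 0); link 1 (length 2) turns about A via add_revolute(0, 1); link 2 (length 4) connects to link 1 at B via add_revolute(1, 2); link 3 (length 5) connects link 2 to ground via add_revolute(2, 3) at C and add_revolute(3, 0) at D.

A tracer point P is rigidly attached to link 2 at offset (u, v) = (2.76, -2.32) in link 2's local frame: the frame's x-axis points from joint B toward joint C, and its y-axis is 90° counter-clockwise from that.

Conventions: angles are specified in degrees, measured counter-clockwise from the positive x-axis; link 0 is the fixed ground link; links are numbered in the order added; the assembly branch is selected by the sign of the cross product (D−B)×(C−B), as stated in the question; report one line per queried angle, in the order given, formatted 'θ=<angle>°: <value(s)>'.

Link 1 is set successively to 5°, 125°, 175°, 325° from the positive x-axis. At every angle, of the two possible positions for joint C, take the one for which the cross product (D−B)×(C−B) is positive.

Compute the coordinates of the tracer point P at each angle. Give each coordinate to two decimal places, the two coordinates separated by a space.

A=(0,0), D=(6.00,0)
θ=5°: B = A + 2.00·(cos5°, sin5°) = (1.9924, 0.1743)
θ=5°: |BD| = 4.0114
θ=5°: circle(B,4.00) ∩ circle(D,5.00): a=0.8839, h=3.9011
θ=5°:   candidates: C₊=(3.0450,4.0333) cross=15.649; C₋=(2.7059,-3.7615) cross=-15.649
θ=5°:   branch + wants cross > 0 → take C=(3.0450,4.0333) (cross=15.649)
θ=5°: ex = (C−B)/|BC| = (0.2631,0.9648); ey = (-0.9648,0.2631)
θ=5°: P = B + 2.76·ex + -2.32·ey = (4.9569,2.2265)
θ=125°: B = A + 2.00·(cos125°, sin125°) = (-1.1472, 1.6383)
θ=125°: |BD| = 7.3325
θ=125°: circle(B,4.00) ∩ circle(D,5.00): a=3.0526, h=2.5849
θ=125°:   candidates: C₊=(2.4058,3.4759) cross=18.954; C₋=(1.2507,-1.5633) cross=-18.954
θ=125°:   branch + wants cross > 0 → take C=(2.4058,3.4759) (cross=18.954)
θ=125°: ex = (C−B)/|BC| = (0.8882,0.4594); ey = (-0.4594,0.8882)
θ=125°: P = B + 2.76·ex + -2.32·ey = (2.3702,0.8455)
θ=175°: B = A + 2.00·(cos175°, sin175°) = (-1.9924, 0.1743)
θ=175°: |BD| = 7.9943
θ=175°: circle(B,4.00) ∩ circle(D,5.00): a=3.4342, h=2.0508
θ=175°:   candidates: C₊=(1.4858,2.1498) cross=16.395; C₋=(1.3963,-1.9509) cross=-16.395
θ=175°:   branch + wants cross > 0 → take C=(1.4858,2.1498) (cross=16.395)
θ=175°: ex = (C−B)/|BC| = (0.8695,0.4939); ey = (-0.4939,0.8695)
θ=175°: P = B + 2.76·ex + -2.32·ey = (1.5533,-0.4799)
θ=325°: B = A + 2.00·(cos325°, sin325°) = (1.6383, -1.1472)
θ=325°: |BD| = 4.5100
θ=325°: circle(B,4.00) ∩ circle(D,5.00): a=1.2572, h=3.7973
θ=325°:   candidates: C₊=(1.8883,2.8450) cross=17.126; C₋=(3.8201,-4.4998) cross=-17.126
θ=325°:   branch + wants cross > 0 → take C=(1.8883,2.8450) (cross=17.126)
θ=325°: ex = (C−B)/|BC| = (0.0625,0.9980); ey = (-0.9980,0.0625)
θ=325°: P = B + 2.76·ex + -2.32·ey = (4.1263,1.4624)

θ=5°: 4.96 2.23
θ=125°: 2.37 0.85
θ=175°: 1.55 -0.48
θ=325°: 4.13 1.46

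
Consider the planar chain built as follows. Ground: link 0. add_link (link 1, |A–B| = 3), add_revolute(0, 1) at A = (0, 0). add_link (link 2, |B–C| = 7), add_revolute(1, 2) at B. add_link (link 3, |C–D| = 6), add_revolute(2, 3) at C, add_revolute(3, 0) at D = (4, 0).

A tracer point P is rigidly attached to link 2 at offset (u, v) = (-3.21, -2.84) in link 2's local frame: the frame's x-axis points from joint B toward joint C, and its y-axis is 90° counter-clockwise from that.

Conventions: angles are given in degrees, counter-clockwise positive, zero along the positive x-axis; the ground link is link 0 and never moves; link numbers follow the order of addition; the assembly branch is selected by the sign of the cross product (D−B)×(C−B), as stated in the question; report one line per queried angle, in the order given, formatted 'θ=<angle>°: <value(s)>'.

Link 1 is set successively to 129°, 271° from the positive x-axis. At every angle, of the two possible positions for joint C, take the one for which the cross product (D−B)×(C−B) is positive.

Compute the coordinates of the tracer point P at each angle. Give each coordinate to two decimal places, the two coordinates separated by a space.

A=(0,0), D=(4.00,0)
θ=129°: B = A + 3.00·(cos129°, sin129°) = (-1.8880, 2.3314)
θ=129°: |BD| = 6.3327
θ=129°: circle(B,7.00) ∩ circle(D,6.00): a=4.1928, h=5.6054
θ=129°:   candidates: C₊=(4.0740,5.9995) cross=35.498; C₋=(-0.0533,-4.4239) cross=-35.498
θ=129°:   branch + wants cross > 0 → take C=(4.0740,5.9995) (cross=35.498)
θ=129°: ex = (C−B)/|BC| = (0.8517,0.5240); ey = (-0.5240,0.8517)
θ=129°: P = B + -3.21·ex + -2.84·ey = (-3.1337,-1.7695)
θ=271°: B = A + 3.00·(cos271°, sin271°) = (0.0524, -2.9995)
θ=271°: |BD| = 4.9579
θ=271°: circle(B,7.00) ∩ circle(D,6.00): a=3.7900, h=5.8852
θ=271°:   candidates: C₊=(-0.4905,3.9794) cross=29.179; C₋=(6.6306,-5.3926) cross=-29.179
θ=271°:   branch + wants cross > 0 → take C=(-0.4905,3.9794) (cross=29.179)
θ=271°: ex = (C−B)/|BC| = (-0.0776,0.9970); ey = (-0.9970,-0.0776)
θ=271°: P = B + -3.21·ex + -2.84·ey = (3.1327,-5.9796)

θ=129°: -3.13 -1.77
θ=271°: 3.13 -5.98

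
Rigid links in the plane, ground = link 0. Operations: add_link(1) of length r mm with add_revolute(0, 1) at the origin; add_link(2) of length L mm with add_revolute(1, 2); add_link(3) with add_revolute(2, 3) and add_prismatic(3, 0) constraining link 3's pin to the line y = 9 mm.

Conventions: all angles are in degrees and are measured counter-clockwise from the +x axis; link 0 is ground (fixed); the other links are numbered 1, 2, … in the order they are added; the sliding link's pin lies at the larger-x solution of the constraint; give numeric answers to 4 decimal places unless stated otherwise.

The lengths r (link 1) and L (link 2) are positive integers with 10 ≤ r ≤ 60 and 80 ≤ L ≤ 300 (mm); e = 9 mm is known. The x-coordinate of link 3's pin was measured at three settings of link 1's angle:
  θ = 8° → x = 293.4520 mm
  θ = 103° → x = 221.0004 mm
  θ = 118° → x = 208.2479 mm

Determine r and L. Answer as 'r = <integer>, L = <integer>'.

constraint per measurement: (x − r cos θ)² + (r sin θ − e)² = L²
subtracting the θ₁ and θ₂ equations cancels the r² and L² terms:
r = (x₁² − x₂²) / (2[(x₁cos θ₁ + e sin θ₁) − (x₂cos θ₂ + e sin θ₂)]) = 56.0000 → r = 56
L² = (x₁ − r cos θ₁)² + (r sin θ₁ − e)² = 56644.0215 → L = 238.0000 → L = 238
check at θ₃=118°: x = 208.2479 (printed 208.2479) ✓

r = 56, L = 238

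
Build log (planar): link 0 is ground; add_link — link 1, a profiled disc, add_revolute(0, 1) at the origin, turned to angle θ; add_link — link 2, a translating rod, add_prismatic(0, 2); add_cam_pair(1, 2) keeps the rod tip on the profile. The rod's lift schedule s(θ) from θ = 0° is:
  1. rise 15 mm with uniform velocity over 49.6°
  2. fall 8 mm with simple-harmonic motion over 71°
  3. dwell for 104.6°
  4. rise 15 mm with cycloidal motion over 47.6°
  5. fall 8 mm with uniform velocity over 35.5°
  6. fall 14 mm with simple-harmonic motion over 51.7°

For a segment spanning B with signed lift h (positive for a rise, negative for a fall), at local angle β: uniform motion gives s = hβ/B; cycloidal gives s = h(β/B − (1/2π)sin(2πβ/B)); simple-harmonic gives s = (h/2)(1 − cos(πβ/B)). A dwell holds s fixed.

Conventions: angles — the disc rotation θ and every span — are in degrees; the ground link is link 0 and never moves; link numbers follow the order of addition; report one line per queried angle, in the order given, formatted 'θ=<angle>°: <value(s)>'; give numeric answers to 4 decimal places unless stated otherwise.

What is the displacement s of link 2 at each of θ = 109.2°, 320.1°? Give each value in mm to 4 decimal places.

seg 1 [0°–49.6°] uniform, h=15: full span → s += 15 → s = 15.0000
seg 2 [49.6°–120.6°] simple-harmonic, h=-8: θ=109.2° here. β=59.6, B=71. -8/2·(1 − cos(π·0.8394)) = -7.5018 → s = 7.4982
seg 2 [49.6°–120.6°] simple-harmonic, h=-8: full span → s += -8 → s = 7.0000
seg 3 [120.6°–225.2°] dwell: s stays 7.0000
seg 4 [225.2°–272.8°] cycloidal, h=15: full span → s += 15 → s = 22.0000
seg 5 [272.8°–308.3°] uniform, h=-8: full span → s += -8 → s = 14.0000
seg 6 [308.3°–360°] simple-harmonic, h=-14: θ=320.1° here. β=11.8, B=51.7. -14/2·(1 − cos(π·0.2282)) = -1.7237 → s = 12.2763

θ=109.2°: 7.4982
θ=320.1°: 12.2763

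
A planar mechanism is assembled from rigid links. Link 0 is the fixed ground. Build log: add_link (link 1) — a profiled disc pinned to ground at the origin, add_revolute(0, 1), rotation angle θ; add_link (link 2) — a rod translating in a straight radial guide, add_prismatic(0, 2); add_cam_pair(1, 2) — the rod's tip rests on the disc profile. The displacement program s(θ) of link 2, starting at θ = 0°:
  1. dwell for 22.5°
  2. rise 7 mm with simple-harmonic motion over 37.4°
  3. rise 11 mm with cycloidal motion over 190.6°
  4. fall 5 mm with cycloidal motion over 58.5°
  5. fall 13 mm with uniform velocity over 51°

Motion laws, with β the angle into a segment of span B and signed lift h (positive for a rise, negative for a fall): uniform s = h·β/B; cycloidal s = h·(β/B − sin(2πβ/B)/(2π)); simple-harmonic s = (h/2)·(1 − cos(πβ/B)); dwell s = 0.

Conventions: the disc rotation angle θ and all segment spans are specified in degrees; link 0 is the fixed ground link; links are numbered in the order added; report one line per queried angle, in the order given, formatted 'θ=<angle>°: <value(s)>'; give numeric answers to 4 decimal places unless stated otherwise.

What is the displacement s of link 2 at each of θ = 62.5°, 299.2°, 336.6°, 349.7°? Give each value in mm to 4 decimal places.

seg 1 [0°–22.5°] dwell: s stays 0.0000
seg 2 [22.5°–59.9°] simple-harmonic, h=7: full span → s += 7 → s = 7.0000
seg 3 [59.9°–250.5°] cycloidal, h=11: θ=62.5° here. β=2.6, B=190.6. 11·(0.0136 − sin(2π·0.0136)/(2π)) = 0.0002 → s = 7.0002
seg 3 [59.9°–250.5°] cycloidal, h=11: full span → s += 11 → s = 18.0000
seg 4 [250.5°–309°] cycloidal, h=-5: θ=299.2° here. β=48.7, B=58.5. -5·(0.8325 − sin(2π·0.8325)/(2π)) = -4.8537 → s = 13.1463
seg 4 [250.5°–309°] cycloidal, h=-5: full span → s += -5 → s = 13.0000
seg 5 [309°–360°] uniform, h=-13: θ=336.6° here. β=27.6, B=51. -13·27.6/51 = -7.0353 → s = 5.9647
seg 5 [309°–360°] uniform, h=-13: θ=349.7° here. β=40.7, B=51. -13·40.7/51 = -10.3745 → s = 2.6255

θ=62.5°: 7.0002
θ=299.2°: 13.1463
θ=336.6°: 5.9647
θ=349.7°: 2.6255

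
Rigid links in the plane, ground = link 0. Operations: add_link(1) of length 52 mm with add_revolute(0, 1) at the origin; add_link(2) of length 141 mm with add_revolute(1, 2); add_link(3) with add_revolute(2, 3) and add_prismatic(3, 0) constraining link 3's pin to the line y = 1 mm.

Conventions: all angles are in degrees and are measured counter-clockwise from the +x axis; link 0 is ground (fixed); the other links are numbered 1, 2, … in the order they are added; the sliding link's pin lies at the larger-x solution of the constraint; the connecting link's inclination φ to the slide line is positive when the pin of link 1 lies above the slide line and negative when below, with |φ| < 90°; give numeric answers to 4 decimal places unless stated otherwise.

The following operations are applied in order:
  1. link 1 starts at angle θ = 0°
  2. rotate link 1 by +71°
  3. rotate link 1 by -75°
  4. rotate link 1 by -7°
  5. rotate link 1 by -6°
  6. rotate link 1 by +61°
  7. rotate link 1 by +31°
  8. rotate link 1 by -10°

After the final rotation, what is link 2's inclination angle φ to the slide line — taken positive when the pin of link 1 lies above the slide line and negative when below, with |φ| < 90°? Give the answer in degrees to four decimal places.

geometry: r = 52 mm, L = 141 mm, e = 1 mm; θ starts at 0°
rotate link 1 by +71°: θ ← 0° +71° = 71°
rotate link 1 by -75°: θ ← 71° -75° = -4°
rotate link 1 by -7°: θ ← -4° -7° = -11°
rotate link 1 by -6°: θ ← -11° -6° = -17°
rotate link 1 by +61°: θ ← -17° +61° = 44°
rotate link 1 by +31°: θ ← 44° +31° = 75°
rotate link 1 by -10°: θ ← 75° -10° = 65°
h = r sin θ − e = 47.128005 − 1 = 46.128005
sin φ = h / L = 46.128005 / 141 = 0.32714897
φ = arcsin(0.32714897) = 19.095821°

19.0958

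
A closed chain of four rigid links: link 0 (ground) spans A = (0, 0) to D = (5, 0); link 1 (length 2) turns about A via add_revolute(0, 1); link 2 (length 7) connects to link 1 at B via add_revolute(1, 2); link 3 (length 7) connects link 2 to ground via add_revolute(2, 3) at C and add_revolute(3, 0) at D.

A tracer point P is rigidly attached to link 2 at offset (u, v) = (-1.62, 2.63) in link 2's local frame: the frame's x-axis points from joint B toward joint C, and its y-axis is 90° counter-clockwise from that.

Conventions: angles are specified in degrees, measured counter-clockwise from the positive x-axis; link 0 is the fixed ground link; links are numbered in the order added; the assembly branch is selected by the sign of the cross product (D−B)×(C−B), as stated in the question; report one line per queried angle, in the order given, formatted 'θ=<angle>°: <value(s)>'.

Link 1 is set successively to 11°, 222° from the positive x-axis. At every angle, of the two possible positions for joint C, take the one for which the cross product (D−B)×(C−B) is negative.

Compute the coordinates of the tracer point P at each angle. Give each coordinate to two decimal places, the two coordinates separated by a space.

A=(0,0), D=(5.00,0)
θ=11°: B = A + 2.00·(cos11°, sin11°) = (1.9633, 0.3816)
θ=11°: |BD| = 3.0606
θ=11°: circle(B,7.00) ∩ circle(D,7.00): a=1.5303, h=6.8307
θ=11°:   candidates: C₊=(4.3333,6.9682) cross=20.906; C₋=(2.6299,-6.5866) cross=-20.906
θ=11°:   branch - wants cross < 0 → take C=(2.6299,-6.5866) (cross=-20.906)
θ=11°: ex = (C−B)/|BC| = (0.0952,-0.9955); ey = (0.9955,0.0952)
θ=11°: P = B + -1.62·ex + 2.63·ey = (4.4270,2.2447)
θ=222°: B = A + 2.00·(cos222°, sin222°) = (-1.4863, -1.3383)
θ=222°: |BD| = 6.6229
θ=222°: circle(B,7.00) ∩ circle(D,7.00): a=3.3115, h=6.1672
θ=222°:   candidates: C₊=(0.5107,5.3708) cross=40.845; C₋=(3.0030,-6.7091) cross=-40.845
θ=222°:   branch - wants cross < 0 → take C=(3.0030,-6.7091) (cross=-40.845)
θ=222°: ex = (C−B)/|BC| = (0.6413,-0.7673); ey = (0.7673,0.6413)
θ=222°: P = B + -1.62·ex + 2.63·ey = (-0.5073,1.5914)

θ=11°: 4.43 2.24
θ=222°: -0.51 1.59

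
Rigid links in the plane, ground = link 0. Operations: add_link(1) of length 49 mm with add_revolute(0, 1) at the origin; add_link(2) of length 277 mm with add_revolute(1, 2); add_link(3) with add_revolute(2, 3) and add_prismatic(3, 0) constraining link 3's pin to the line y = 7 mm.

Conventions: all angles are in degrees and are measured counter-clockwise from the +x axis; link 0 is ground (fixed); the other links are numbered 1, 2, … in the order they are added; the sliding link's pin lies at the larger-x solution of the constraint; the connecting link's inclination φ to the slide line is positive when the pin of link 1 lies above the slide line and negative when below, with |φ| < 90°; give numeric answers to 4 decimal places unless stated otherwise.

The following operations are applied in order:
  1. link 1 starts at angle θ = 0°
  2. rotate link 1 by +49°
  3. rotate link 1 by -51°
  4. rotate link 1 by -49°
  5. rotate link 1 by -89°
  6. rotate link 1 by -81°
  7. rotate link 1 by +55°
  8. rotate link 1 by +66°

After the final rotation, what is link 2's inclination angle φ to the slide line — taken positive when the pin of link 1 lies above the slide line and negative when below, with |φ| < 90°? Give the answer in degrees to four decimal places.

geometry: r = 49 mm, L = 277 mm, e = 7 mm; θ starts at 0°
rotate link 1 by +49°: θ ← 0° +49° = 49°
rotate link 1 by -51°: θ ← 49° -51° = -2°
rotate link 1 by -49°: θ ← -2° -49° = -51°
rotate link 1 by -89°: θ ← -51° -89° = -140°
rotate link 1 by -81°: θ ← -140° -81° = -221°
rotate link 1 by +55°: θ ← -221° +55° = -166°
rotate link 1 by +66°: θ ← -166° +66° = -100°
h = r sin θ − e = -48.255580 − 7 = -55.255580
sin φ = h / L = -55.255580 / 277 = -0.19947863
φ = arcsin(-0.19947863) = -11.506472°

-11.5065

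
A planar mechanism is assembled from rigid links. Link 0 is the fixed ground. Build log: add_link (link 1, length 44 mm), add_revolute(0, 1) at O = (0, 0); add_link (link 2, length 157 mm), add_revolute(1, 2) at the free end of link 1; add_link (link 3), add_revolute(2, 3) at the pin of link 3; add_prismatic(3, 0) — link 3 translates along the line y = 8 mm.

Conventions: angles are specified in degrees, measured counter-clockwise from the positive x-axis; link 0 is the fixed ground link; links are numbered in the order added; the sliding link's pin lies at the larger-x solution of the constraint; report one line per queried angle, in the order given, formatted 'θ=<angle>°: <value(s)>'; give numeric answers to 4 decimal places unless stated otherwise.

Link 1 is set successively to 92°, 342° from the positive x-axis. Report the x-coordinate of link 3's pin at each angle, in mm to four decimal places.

geometry: r = 44 mm, L = 157 mm, e = 8 mm
θ=92°: crank pin P = (r cos θ, r sin θ) = (-1.535578, 43.973196)
θ=92°: h = r sin θ − e = 43.973196 − 8 = 35.973196
θ=92°: x = r cos θ + √(L² − h²) = -1.535578 + 152.823196 = 151.287618
θ=342°: crank pin P = (r cos θ, r sin θ) = (41.846487, -13.596748)
θ=342°: h = r sin θ − e = -13.596748 − 8 = -21.596748
θ=342°: x = r cos θ + √(L² − h²) = 41.846487 + 155.507493 = 197.353980

θ=92°: 151.2876
θ=342°: 197.3540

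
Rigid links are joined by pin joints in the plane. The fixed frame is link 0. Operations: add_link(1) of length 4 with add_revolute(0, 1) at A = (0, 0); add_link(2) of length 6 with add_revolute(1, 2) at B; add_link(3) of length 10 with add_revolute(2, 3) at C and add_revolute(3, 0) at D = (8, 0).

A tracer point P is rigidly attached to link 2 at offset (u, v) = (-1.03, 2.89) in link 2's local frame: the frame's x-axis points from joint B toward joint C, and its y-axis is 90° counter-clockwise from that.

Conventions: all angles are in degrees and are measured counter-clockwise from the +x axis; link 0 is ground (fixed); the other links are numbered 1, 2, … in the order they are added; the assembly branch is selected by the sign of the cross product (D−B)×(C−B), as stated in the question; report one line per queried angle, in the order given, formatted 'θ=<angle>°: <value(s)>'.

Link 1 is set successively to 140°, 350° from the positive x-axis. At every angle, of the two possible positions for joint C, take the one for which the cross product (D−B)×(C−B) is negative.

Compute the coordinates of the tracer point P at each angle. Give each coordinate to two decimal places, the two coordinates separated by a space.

A=(0,0), D=(8.00,0)
θ=140°: B = A + 4.00·(cos140°, sin140°) = (-3.0642, 2.5712)
θ=140°: |BD| = 11.3590
θ=140°: circle(B,6.00) ∩ circle(D,10.00): a=2.8623, h=5.2732
θ=140°:   candidates: C₊=(0.9175,7.0596) cross=59.899; C₋=(-1.4697,-3.2131) cross=-59.899
θ=140°:   branch - wants cross < 0 → take C=(-1.4697,-3.2131) (cross=-59.899)
θ=140°: ex = (C−B)/|BC| = (0.2657,-0.9640); ey = (0.9640,0.2657)
θ=140°: P = B + -1.03·ex + 2.89·ey = (-0.5518,4.3321)
θ=350°: B = A + 4.00·(cos350°, sin350°) = (3.9392, -0.6946)
θ=350°: |BD| = 4.1197
θ=350°: circle(B,6.00) ∩ circle(D,10.00): a=-5.7076, h=1.8502
θ=350°:   candidates: C₊=(-1.9986,0.1668) cross=7.622; C₋=(-1.3747,-3.4806) cross=-7.622
θ=350°:   branch - wants cross < 0 → take C=(-1.3747,-3.4806) (cross=-7.622)
θ=350°: ex = (C−B)/|BC| = (-0.8857,-0.4643); ey = (0.4643,-0.8857)
θ=350°: P = B + -1.03·ex + 2.89·ey = (6.1934,-2.7759)

θ=140°: -0.55 4.33
θ=350°: 6.19 -2.78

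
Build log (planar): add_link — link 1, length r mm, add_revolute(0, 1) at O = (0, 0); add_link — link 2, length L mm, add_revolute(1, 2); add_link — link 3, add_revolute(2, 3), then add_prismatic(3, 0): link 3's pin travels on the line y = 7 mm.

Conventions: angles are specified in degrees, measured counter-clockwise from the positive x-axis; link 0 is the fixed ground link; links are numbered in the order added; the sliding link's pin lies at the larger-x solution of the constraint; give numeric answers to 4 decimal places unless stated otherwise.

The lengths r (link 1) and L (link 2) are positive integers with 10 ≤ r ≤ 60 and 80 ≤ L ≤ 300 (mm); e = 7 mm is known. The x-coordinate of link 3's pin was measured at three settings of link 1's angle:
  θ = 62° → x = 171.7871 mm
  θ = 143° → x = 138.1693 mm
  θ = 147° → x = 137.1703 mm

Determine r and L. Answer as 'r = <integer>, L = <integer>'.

constraint per measurement: (x − r cos θ)² + (r sin θ − e)² = L²
subtracting the θ₁ and θ₂ equations cancels the r² and L² terms:
r = (x₁² − x₂²) / (2[(x₁cos θ₁ + e sin θ₁) − (x₂cos θ₂ + e sin θ₂)]) = 27.0000 → r = 27
L² = (x₁ − r cos θ₁)² + (r sin θ₁ − e)² = 25599.9990 → L = 160.0000 → L = 160
check at θ₃=147°: x = 137.1703 (printed 137.1703) ✓

r = 27, L = 160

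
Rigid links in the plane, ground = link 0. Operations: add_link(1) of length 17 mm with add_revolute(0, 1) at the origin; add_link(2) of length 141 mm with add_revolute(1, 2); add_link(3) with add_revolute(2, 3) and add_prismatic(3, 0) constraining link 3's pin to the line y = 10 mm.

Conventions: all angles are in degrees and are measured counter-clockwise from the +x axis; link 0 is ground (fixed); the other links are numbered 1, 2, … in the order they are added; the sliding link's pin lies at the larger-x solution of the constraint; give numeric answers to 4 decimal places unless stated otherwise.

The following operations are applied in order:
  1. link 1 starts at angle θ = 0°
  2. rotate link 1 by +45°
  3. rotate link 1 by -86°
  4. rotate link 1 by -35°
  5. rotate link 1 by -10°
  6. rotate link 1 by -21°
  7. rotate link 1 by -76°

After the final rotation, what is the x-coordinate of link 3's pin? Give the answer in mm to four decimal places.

geometry: r = 17 mm, L = 141 mm, e = 10 mm; θ starts at 0°
rotate link 1 by +45°: θ ← 0° +45° = 45°
rotate link 1 by -86°: θ ← 45° -86° = -41°
rotate link 1 by -35°: θ ← -41° -35° = -76°
rotate link 1 by -10°: θ ← -76° -10° = -86°
rotate link 1 by -21°: θ ← -86° -21° = -107°
rotate link 1 by -76°: θ ← -107° -76° = -183°
crank pin P = (r cos θ, r sin θ) = (-16.976702, 0.889711)
h = r sin θ − e = 0.889711 − 10 = -9.110289
x = r cos θ + √(L² − h²) = -16.976702 + 140.705375 = 123.728673

123.7287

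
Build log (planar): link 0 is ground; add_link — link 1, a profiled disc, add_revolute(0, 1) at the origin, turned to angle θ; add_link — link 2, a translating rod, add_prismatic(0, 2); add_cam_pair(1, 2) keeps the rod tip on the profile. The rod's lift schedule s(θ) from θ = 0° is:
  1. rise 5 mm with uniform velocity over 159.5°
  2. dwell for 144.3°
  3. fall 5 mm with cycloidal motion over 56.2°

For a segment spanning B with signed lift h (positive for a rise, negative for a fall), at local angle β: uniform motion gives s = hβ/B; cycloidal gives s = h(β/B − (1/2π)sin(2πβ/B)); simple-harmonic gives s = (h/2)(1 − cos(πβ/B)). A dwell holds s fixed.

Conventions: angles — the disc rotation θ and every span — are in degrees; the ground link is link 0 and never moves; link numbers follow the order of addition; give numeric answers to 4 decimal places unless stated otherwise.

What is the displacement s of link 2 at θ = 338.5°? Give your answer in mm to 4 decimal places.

seg 1 [0°–159.5°] uniform, h=5: full span → s += 5 → s = 5.0000
seg 2 [159.5°–303.8°] dwell: s stays 5.0000
seg 3 [303.8°–360°] cycloidal, h=-5: θ=338.5° here. β=34.7, B=56.2. -5·(0.6174 − sin(2π·0.6174)/(2π)) = -3.6225 → s = 1.3775

1.3775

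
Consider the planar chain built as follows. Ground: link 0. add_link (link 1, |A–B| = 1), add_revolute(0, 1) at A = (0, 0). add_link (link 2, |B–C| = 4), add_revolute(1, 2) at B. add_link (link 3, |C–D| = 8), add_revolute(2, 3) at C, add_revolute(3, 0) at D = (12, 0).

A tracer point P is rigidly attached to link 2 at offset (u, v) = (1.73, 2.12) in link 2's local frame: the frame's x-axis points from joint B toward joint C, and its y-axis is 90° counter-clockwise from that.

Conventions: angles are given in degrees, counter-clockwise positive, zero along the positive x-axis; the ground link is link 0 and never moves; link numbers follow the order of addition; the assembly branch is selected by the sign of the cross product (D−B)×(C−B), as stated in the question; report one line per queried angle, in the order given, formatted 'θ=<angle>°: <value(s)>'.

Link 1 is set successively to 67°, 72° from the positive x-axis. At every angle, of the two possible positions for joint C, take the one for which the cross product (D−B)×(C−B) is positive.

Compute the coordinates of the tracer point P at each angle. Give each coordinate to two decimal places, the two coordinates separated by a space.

A=(0,0), D=(12.00,0)
θ=67°: B = A + 1.00·(cos67°, sin67°) = (0.3907, 0.9205)
θ=67°: |BD| = 11.6457
θ=67°: circle(B,4.00) ∩ circle(D,8.00): a=3.7620, h=1.3592
θ=67°:   candidates: C₊=(4.2484,1.9780) cross=15.828; C₋=(4.0335,-0.7318) cross=-15.828
θ=67°:   branch + wants cross > 0 → take C=(4.2484,1.9780) (cross=15.828)
θ=67°: ex = (C−B)/|BC| = (0.9644,0.2644); ey = (-0.2644,0.9644)
θ=67°: P = B + 1.73·ex + 2.12·ey = (1.4987,3.4225)
θ=72°: B = A + 1.00·(cos72°, sin72°) = (0.3090, 0.9511)
θ=72°: |BD| = 11.7296
θ=72°: circle(B,4.00) ∩ circle(D,8.00): a=3.8187, h=1.1906
θ=72°:   candidates: C₊=(4.2117,1.8281) cross=13.965; C₋=(4.0186,-0.5453) cross=-13.965
θ=72°:   branch + wants cross > 0 → take C=(4.2117,1.8281) (cross=13.965)
θ=72°: ex = (C−B)/|BC| = (0.9757,0.2193); ey = (-0.2193,0.9757)
θ=72°: P = B + 1.73·ex + 2.12·ey = (1.5321,3.3988)

θ=67°: 1.50 3.42
θ=72°: 1.53 3.40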